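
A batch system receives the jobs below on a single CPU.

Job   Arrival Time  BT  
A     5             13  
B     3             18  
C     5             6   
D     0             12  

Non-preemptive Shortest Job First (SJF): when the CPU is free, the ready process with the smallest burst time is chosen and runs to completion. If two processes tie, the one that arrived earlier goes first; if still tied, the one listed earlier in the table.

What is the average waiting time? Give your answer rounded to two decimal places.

12.00

Gantt: | D 0-12 | C 12-18 | A 18-31 | B 31-49 |
Completion: A=31  B=49  C=18  D=12
Waiting times: A=13, B=28, C=7, D=0
Average waiting = (13+28+7+0) / 4 = 48/4 = 12.00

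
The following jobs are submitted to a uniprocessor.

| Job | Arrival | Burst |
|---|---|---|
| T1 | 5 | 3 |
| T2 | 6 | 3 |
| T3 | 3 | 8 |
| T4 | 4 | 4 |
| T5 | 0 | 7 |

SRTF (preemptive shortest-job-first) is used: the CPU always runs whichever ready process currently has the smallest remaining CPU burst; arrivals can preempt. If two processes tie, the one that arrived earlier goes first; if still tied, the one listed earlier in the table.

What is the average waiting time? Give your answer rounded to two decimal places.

5.80

Timeline: | T5 0-7 | T1 7-10 | T2 10-13 | T4 13-17 | T3 17-25 |
Completion: T1=10  T2=13  T3=25  T4=17  T5=7
Turnaround (C−A): T1=5  T2=7  T3=22  T4=13  T5=7
Waiting times: T1=2, T2=4, T3=14, T4=9, T5=0
Average waiting = (2+4+14+9+0) / 5 = 29/5 = 5.80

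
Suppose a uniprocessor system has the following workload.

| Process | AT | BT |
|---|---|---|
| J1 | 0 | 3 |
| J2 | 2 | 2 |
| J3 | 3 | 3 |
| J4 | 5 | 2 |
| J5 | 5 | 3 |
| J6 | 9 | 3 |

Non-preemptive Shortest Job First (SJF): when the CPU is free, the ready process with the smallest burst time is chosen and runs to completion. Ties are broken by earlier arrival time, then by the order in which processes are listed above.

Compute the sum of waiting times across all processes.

Gantt: | J1 0-3 | J2 3-5 | J4 5-7 | J3 7-10 | J5 10-13 | J6 13-16 |
Completion: J1=3  J2=5  J3=10  J4=7  J5=13  J6=16
Waiting = turnaround − burst: J1=0, J2=1, J3=4, J4=0, J5=5, J6=4
Total waiting = 0 + 1 + 4 + 0 + 5 + 4 = 14

14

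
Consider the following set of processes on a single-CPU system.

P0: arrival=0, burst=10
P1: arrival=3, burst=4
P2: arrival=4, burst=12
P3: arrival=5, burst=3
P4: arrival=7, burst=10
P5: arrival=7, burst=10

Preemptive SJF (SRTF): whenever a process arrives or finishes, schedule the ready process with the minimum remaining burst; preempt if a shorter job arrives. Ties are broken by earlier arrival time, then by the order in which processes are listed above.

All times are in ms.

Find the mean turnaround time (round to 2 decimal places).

Gantt: | P0 0-3 | P1 3-7 | P3 7-10 | P0 10-17 | P4 17-27 | P5 27-37 | P2 37-49 |
Completion: P0=17  P1=7  P2=49  P3=10  P4=27  P5=37
Turnaround (C−A): P0=17  P1=4  P2=45  P3=5  P4=20  P5=30
Turnaround times: P0=17, P1=4, P2=45, P3=5, P4=20, P5=30
Average turnaround = (17+4+45+5+20+30) / 6 = 121/6 = 20.17

20.17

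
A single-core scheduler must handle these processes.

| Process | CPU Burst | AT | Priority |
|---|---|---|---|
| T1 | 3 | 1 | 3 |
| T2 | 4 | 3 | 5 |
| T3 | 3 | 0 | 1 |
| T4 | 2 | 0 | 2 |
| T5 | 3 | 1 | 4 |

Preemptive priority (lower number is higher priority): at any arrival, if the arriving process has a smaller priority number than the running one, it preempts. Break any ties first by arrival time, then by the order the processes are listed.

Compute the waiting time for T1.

4

Gantt: | T3 0-3 | T4 3-5 | T1 5-8 | T5 8-11 | T2 11-15 |
Completion: T1=8  T2=15  T3=3  T4=5  T5=11
Turnaround (C−A): T1=7  T2=12  T3=3  T4=5  T5=10
Waiting(T1) = turnaround − burst = 7 − 3 = 4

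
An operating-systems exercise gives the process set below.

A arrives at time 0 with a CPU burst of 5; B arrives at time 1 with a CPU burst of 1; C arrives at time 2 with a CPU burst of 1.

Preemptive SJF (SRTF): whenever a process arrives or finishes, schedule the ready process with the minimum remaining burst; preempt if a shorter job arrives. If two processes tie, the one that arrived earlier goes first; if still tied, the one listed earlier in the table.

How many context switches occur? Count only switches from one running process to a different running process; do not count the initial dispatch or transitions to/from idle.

Timeline: | A 0-1 | B 1-2 | C 2-3 | A 3-7 |
Completion: A=7  B=2  C=3

3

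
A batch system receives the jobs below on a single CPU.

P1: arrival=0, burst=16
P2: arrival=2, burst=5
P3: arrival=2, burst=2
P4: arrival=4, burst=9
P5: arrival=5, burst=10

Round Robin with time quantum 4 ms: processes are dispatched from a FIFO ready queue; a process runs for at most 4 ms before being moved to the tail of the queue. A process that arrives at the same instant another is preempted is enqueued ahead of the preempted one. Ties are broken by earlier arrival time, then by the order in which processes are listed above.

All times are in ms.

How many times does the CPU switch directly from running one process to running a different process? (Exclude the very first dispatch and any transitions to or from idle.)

12

Schedule: | P1 0-4 | P2 4-8 | P3 8-10 | P4 10-14 | P1 14-18 | P5 18-22 | P2 22-23 | P4 23-27 | P1 27-31 | P5 31-35 | P4 35-36 | P1 36-40 | P5 40-42 |
Completion: P1=40  P2=23  P3=10  P4=36  P5=42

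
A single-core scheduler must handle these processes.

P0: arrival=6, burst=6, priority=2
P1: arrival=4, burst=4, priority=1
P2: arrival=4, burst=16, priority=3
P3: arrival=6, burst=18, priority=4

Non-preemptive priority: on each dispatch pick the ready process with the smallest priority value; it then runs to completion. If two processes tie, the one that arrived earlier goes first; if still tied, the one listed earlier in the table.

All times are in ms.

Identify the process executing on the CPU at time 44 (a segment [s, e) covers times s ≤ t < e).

P3

Timeline: | idle 0-4 | P1 4-8 | P0 8-14 | P2 14-30 | P3 30-48 |
Completion: P0=14  P1=8  P2=30  P3=48
Turnaround (C−A): P0=8  P1=4  P2=26  P3=42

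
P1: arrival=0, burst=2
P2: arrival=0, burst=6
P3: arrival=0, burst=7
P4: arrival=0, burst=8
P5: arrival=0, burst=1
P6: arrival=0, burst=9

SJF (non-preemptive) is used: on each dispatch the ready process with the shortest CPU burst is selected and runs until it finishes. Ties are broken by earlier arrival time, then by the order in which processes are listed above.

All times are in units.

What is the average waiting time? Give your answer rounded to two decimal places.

8.83

Timeline: | P5 0-1 | P1 1-3 | P2 3-9 | P3 9-16 | P4 16-24 | P6 24-33 |
Completion: P1=3  P2=9  P3=16  P4=24  P5=1  P6=33
Turnaround (C−A): P1=3  P2=9  P3=16  P4=24  P5=1  P6=33
Waiting times: P1=1, P2=3, P3=9, P4=16, P5=0, P6=24
Average waiting = (1+3+9+16+0+24) / 6 = 53/6 = 8.83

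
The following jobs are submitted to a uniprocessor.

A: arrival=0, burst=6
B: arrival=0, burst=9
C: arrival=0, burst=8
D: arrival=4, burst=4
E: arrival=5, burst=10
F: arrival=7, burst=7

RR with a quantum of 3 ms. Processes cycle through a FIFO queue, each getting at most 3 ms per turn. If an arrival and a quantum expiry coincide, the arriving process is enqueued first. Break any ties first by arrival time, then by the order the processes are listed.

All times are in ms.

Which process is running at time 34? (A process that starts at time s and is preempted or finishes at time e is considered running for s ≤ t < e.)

Schedule: | A 0-3 | B 3-6 | C 6-9 | A 9-12 | D 12-15 | E 15-18 | B 18-21 | F 21-24 | C 24-27 | D 27-28 | E 28-31 | B 31-34 | F 34-37 | C 37-39 | E 39-42 | F 42-43 | E 43-44 |
Completion: A=12  B=34  C=39  D=28  E=44  F=43

F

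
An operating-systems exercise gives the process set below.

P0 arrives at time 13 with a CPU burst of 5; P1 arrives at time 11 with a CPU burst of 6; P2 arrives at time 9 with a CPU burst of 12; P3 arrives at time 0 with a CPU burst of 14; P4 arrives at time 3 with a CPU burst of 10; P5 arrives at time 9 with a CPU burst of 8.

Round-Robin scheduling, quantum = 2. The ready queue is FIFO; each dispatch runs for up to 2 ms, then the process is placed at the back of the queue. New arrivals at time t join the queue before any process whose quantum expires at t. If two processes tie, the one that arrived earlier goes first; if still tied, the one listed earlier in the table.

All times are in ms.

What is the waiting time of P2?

Schedule: | P3 0-4 | P4 4-6 | P3 6-8 | P4 8-10 | P3 10-12 | P2 12-14 | P5 14-16 | P4 16-18 | P1 18-20 | P3 20-22 | P0 22-24 | P2 24-26 | P5 26-28 | P4 28-30 | P1 30-32 | P3 32-34 | P0 34-36 | P2 36-38 | P5 38-40 | P4 40-42 | P1 42-44 | P3 44-46 | P0 46-47 | P2 47-49 | P5 49-51 | P2 51-55 |
Completion: P0=47  P1=44  P2=55  P3=46  P4=42  P5=51
Turnaround (C−A): P0=34  P1=33  P2=46  P3=46  P4=39  P5=42
Waiting(P2) = turnaround − burst = 46 − 12 = 34

34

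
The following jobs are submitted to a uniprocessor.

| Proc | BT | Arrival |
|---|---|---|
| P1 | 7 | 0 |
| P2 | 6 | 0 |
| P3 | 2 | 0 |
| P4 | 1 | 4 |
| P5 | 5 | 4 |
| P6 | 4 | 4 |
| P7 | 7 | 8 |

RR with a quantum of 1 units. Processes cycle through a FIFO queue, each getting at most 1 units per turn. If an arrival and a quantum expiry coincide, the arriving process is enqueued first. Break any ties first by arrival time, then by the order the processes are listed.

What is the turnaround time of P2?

26

Schedule: | P1 0-1 | P2 1-2 | P3 2-3 | P1 3-4 | P2 4-5 | P3 5-6 | P4 6-7 | P5 7-8 | P6 8-9 | P1 9-10 | P2 10-11 | P7 11-12 | P5 12-13 | P6 13-14 | P1 14-15 | P2 15-16 | P7 16-17 | P5 17-18 | P6 18-19 | P1 19-20 | P2 20-21 | P7 21-22 | P5 22-23 | P6 23-24 | P1 24-25 | P2 25-26 | P7 26-27 | P5 27-28 | P1 28-29 | P7 29-32 |
Completion: P1=29  P2=26  P3=6  P4=7  P5=28  P6=24  P7=32
Turnaround(P2) = completion − arrival = 26 − 0 = 26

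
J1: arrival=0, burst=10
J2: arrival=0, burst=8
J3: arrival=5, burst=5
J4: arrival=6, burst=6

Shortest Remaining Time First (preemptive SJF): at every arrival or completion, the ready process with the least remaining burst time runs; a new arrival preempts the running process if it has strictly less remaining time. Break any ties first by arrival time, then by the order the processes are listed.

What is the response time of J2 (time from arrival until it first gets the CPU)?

0

Timeline: | J2 0-8 | J3 8-13 | J4 13-19 | J1 19-29 |
Completion: J1=29  J2=8  J3=13  J4=19
Response(J2) = first start − arrival = 0 − 0 = 0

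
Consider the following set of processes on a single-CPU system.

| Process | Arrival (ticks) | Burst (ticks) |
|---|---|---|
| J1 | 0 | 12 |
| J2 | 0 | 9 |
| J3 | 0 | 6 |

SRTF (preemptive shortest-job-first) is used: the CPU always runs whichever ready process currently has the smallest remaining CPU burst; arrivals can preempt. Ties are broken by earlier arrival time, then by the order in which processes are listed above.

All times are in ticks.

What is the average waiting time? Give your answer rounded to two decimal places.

Timeline: | J3 0-6 | J2 6-15 | J1 15-27 |
Completion: J1=27  J2=15  J3=6
Turnaround (C−A): J1=27  J2=15  J3=6
Waiting times: J1=15, J2=6, J3=0
Average waiting = (15+6+0) / 3 = 21/3 = 7.00

7.00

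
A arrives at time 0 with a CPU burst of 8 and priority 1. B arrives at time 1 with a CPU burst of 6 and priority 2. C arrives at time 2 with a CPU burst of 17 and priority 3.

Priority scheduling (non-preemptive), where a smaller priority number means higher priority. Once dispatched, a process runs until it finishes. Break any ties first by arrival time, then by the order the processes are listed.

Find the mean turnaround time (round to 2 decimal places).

Schedule: | A 0-8 | B 8-14 | C 14-31 |
Completion: A=8  B=14  C=31
Turnaround (C−A): A=8  B=13  C=29
Turnaround times: A=8, B=13, C=29
Average turnaround = (8+13+29) / 3 = 50/3 = 16.67

16.67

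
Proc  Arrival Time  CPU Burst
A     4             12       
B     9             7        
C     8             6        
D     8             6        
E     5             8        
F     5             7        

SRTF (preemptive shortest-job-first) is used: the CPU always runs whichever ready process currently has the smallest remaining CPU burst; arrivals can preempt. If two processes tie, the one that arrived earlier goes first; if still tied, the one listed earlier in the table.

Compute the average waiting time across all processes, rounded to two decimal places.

14.83

Schedule: | idle 0-4 | A 4-5 | F 5-12 | C 12-18 | D 18-24 | B 24-31 | E 31-39 | A 39-50 |
Completion: A=50  B=31  C=18  D=24  E=39  F=12
Waiting times: A=34, B=15, C=4, D=10, E=26, F=0
Average waiting = (34+15+4+10+26+0) / 6 = 89/6 = 14.83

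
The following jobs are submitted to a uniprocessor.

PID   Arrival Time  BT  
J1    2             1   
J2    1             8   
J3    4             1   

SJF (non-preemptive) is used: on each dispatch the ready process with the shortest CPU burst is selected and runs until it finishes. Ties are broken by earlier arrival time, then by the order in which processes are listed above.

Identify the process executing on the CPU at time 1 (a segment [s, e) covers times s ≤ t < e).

J2

Schedule: | idle 0-1 | J2 1-9 | J1 9-10 | J3 10-11 |
Completion: J1=10  J2=9  J3=11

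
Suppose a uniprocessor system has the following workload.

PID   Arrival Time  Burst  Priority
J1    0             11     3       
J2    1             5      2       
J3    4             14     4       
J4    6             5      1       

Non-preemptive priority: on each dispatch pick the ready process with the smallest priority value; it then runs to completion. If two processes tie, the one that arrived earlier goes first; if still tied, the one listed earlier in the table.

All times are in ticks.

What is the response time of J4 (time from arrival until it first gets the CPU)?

5

Schedule: | J1 0-11 | J4 11-16 | J2 16-21 | J3 21-35 |
Completion: J1=11  J2=21  J3=35  J4=16
Turnaround (C−A): J1=11  J2=20  J3=31  J4=10
Response(J4) = first start − arrival = 11 − 6 = 5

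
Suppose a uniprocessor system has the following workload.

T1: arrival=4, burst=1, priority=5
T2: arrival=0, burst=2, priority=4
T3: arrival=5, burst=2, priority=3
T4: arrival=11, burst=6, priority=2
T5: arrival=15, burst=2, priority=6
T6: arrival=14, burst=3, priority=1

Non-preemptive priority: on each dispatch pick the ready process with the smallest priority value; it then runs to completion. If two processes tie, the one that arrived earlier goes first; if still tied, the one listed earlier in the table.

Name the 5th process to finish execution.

T6

Gantt: | T2 0-2 | idle 2-4 | T1 4-5 | T3 5-7 | idle 7-11 | T4 11-17 | T6 17-20 | T5 20-22 |
Completion: T1=5  T2=2  T3=7  T4=17  T5=22  T6=20
Finish order: T2 → T1 → T3 → T4 → T6 → T5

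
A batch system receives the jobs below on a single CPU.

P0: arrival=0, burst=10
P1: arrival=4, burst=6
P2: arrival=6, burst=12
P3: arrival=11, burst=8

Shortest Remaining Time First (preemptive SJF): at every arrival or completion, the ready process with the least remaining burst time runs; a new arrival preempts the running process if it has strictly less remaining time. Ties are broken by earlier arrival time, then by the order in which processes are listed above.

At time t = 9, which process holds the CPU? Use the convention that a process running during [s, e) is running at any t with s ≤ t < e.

P0

Timeline: | P0 0-10 | P1 10-16 | P3 16-24 | P2 24-36 |
Completion: P0=10  P1=16  P2=36  P3=24
Turnaround (C−A): P0=10  P1=12  P2=30  P3=13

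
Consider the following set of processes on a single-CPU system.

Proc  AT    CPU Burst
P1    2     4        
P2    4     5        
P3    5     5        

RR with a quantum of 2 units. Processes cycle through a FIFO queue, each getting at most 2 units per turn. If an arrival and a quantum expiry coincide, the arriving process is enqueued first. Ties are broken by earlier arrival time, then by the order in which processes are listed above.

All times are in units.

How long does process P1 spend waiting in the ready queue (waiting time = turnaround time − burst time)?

2

Gantt: | idle 0-2 | P1 2-4 | P2 4-6 | P1 6-8 | P3 8-10 | P2 10-12 | P3 12-14 | P2 14-15 | P3 15-16 |
Completion: P1=8  P2=15  P3=16
Turnaround (C−A): P1=6  P2=11  P3=11
Waiting(P1) = turnaround − burst = 6 − 4 = 2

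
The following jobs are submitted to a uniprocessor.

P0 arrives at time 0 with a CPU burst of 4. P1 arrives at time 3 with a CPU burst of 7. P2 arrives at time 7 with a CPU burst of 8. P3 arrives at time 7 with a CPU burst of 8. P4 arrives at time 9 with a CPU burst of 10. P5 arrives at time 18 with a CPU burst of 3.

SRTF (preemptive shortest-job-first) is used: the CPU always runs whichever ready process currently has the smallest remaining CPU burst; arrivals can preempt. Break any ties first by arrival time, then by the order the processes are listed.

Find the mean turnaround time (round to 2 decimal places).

13.67

Timeline: | P0 0-4 | P1 4-11 | P2 11-19 | P5 19-22 | P3 22-30 | P4 30-40 |
Completion: P0=4  P1=11  P2=19  P3=30  P4=40  P5=22
Turnaround times: P0=4, P1=8, P2=12, P3=23, P4=31, P5=4
Average turnaround = (4+8+12+23+31+4) / 6 = 82/6 = 13.67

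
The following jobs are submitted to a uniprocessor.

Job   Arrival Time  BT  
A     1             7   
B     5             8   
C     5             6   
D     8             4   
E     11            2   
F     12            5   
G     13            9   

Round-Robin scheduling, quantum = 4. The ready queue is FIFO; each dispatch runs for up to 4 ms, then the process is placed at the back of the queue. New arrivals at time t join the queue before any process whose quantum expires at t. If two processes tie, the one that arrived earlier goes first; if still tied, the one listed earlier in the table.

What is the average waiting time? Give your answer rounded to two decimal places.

15.00

Gantt: | idle 0-1 | A 1-5 | B 5-9 | C 9-13 | A 13-16 | D 16-20 | B 20-24 | E 24-26 | F 26-30 | G 30-34 | C 34-36 | F 36-37 | G 37-42 |
Completion: A=16  B=24  C=36  D=20  E=26  F=37  G=42
Turnaround (C−A): A=15  B=19  C=31  D=12  E=15  F=25  G=29
Waiting times: A=8, B=11, C=25, D=8, E=13, F=20, G=20
Average waiting = (8+11+25+8+13+20+20) / 7 = 105/7 = 15.00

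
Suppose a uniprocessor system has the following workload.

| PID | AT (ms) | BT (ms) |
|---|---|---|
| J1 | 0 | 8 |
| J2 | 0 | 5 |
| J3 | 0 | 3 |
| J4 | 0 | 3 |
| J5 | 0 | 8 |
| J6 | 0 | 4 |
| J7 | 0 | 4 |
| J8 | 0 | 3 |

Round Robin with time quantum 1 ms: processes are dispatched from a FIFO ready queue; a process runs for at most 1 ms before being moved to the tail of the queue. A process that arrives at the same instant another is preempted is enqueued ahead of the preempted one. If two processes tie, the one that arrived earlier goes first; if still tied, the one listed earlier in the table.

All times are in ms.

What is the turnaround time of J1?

Schedule: | J1 0-1 | J2 1-2 | J3 2-3 | J4 3-4 | J5 4-5 | J6 5-6 | J7 6-7 | J8 7-8 | J1 8-9 | J2 9-10 | J3 10-11 | J4 11-12 | J5 12-13 | J6 13-14 | J7 14-15 | J8 15-16 | J1 16-17 | J2 17-18 | J3 18-19 | J4 19-20 | J5 20-21 | J6 21-22 | J7 22-23 | J8 23-24 | J1 24-25 | J2 25-26 | J5 26-27 | J6 27-28 | J7 28-29 | J1 29-30 | J2 30-31 | J5 31-32 | J1 32-33 | J5 33-34 | J1 34-35 | J5 35-36 | J1 36-37 | J5 37-38 |
Completion: J1=37  J2=31  J3=19  J4=20  J5=38  J6=28  J7=29  J8=24
Turnaround (C−A): J1=37  J2=31  J3=19  J4=20  J5=38  J6=28  J7=29  J8=24
Turnaround(J1) = completion − arrival = 37 − 0 = 37

37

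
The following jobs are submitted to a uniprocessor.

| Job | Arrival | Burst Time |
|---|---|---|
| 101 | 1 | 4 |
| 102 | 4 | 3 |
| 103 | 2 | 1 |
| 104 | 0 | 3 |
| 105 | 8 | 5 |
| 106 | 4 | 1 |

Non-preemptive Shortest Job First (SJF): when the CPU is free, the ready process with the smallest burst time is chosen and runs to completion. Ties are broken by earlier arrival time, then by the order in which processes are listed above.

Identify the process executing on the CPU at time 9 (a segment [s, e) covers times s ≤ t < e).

101

Gantt: | 104 0-3 | 103 3-4 | 106 4-5 | 102 5-8 | 101 8-12 | 105 12-17 |
Completion: 101=12  102=8  103=4  104=3  105=17  106=5
Turnaround (C−A): 101=11  102=4  103=2  104=3  105=9  106=1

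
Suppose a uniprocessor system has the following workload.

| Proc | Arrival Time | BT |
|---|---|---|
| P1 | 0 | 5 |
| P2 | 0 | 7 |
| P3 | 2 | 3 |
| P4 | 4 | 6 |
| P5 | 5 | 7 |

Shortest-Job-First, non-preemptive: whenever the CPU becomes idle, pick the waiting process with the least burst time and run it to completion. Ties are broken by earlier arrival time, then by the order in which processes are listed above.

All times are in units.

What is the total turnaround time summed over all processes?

Gantt: | P1 0-5 | P3 5-8 | P4 8-14 | P2 14-21 | P5 21-28 |
Completion: P1=5  P2=21  P3=8  P4=14  P5=28
Turnaround = completion − arrival: P1=5, P2=21, P3=6, P4=10, P5=23
Total turnaround = 5 + 21 + 6 + 10 + 23 = 65

65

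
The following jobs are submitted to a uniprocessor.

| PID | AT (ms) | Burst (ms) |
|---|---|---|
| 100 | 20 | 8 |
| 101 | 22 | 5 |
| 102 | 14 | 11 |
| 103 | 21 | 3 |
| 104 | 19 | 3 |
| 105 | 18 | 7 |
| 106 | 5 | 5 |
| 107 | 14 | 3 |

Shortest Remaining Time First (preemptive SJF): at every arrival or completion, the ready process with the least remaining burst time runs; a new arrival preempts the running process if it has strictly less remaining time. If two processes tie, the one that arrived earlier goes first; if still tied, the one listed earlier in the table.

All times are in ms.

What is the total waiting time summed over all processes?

60

Gantt: | idle 0-5 | 106 5-10 | idle 10-14 | 107 14-17 | 102 17-18 | 105 18-19 | 104 19-22 | 103 22-25 | 101 25-30 | 105 30-36 | 100 36-44 | 102 44-54 |
Completion: 100=44  101=30  102=54  103=25  104=22  105=36  106=10  107=17
Waiting = turnaround − burst: 100=16, 101=3, 102=29, 103=1, 104=0, 105=11, 106=0, 107=0
Total waiting = 16 + 3 + 29 + 1 + 0 + 11 + 0 + 0 = 60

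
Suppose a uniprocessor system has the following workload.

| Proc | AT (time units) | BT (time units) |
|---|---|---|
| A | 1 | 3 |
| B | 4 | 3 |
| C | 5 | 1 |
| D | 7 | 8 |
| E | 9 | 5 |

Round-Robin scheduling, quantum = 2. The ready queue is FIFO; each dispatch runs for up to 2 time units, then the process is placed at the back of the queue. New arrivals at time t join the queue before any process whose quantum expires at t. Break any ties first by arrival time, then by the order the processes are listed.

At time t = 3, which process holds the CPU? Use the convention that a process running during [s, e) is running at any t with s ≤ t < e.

Schedule: | idle 0-1 | A 1-4 | B 4-6 | C 6-7 | B 7-8 | D 8-10 | E 10-12 | D 12-14 | E 14-16 | D 16-18 | E 18-19 | D 19-21 |
Completion: A=4  B=8  C=7  D=21  E=19
Turnaround (C−A): A=3  B=4  C=2  D=14  E=10

A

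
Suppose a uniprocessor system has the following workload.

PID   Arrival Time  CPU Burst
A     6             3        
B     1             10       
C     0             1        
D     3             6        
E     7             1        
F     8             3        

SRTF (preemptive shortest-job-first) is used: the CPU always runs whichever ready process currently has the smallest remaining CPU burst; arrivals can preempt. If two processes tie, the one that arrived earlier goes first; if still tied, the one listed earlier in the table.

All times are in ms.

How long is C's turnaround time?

1

Timeline: | C 0-1 | B 1-3 | D 3-7 | E 7-8 | D 8-10 | A 10-13 | F 13-16 | B 16-24 |
Completion: A=13  B=24  C=1  D=10  E=8  F=16
Turnaround (C−A): A=7  B=23  C=1  D=7  E=1  F=8
Turnaround(C) = completion − arrival = 1 − 0 = 1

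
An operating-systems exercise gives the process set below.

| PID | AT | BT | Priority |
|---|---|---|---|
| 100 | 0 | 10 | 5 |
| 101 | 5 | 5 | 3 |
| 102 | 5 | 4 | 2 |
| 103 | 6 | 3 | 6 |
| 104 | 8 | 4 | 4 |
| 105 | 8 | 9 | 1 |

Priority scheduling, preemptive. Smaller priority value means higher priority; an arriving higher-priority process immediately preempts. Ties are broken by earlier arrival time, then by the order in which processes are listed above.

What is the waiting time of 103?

Timeline: | 100 0-5 | 102 5-8 | 105 8-17 | 102 17-18 | 101 18-23 | 104 23-27 | 100 27-32 | 103 32-35 |
Completion: 100=32  101=23  102=18  103=35  104=27  105=17
Waiting(103) = turnaround − burst = 29 − 3 = 26

26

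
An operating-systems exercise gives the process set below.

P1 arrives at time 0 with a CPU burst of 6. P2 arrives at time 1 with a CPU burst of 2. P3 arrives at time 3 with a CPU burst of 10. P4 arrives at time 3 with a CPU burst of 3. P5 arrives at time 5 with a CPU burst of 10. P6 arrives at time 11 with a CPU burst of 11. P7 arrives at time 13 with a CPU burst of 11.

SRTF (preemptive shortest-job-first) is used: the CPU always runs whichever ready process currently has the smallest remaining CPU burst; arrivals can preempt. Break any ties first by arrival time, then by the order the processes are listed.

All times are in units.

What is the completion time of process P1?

Schedule: | P1 0-1 | P2 1-3 | P4 3-6 | P1 6-11 | P3 11-21 | P5 21-31 | P6 31-42 | P7 42-53 |
Completion: P1=11  P2=3  P3=21  P4=6  P5=31  P6=42  P7=53

11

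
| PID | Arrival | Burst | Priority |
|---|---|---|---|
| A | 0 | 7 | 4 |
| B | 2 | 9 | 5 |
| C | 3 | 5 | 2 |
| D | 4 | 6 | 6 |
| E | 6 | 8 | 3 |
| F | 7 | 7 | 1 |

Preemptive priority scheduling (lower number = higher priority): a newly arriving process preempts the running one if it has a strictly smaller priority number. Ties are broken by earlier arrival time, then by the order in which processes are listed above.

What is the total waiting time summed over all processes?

93

Timeline: | A 0-3 | C 3-7 | F 7-14 | C 14-15 | E 15-23 | A 23-27 | B 27-36 | D 36-42 |
Completion: A=27  B=36  C=15  D=42  E=23  F=14
Waiting = turnaround − burst: A=20, B=25, C=7, D=32, E=9, F=0
Total waiting = 20 + 25 + 7 + 32 + 9 + 0 = 93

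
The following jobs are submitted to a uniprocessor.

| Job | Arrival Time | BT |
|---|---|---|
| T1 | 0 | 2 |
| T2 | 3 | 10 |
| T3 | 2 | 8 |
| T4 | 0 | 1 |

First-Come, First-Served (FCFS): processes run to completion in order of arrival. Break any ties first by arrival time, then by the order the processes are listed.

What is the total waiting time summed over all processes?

11

Timeline: | T1 0-2 | T4 2-3 | T3 3-11 | T2 11-21 |
Completion: T1=2  T2=21  T3=11  T4=3
Turnaround (C−A): T1=2  T2=18  T3=9  T4=3
Waiting = turnaround − burst: T1=0, T2=8, T3=1, T4=2
Total waiting = 0 + 8 + 1 + 2 = 11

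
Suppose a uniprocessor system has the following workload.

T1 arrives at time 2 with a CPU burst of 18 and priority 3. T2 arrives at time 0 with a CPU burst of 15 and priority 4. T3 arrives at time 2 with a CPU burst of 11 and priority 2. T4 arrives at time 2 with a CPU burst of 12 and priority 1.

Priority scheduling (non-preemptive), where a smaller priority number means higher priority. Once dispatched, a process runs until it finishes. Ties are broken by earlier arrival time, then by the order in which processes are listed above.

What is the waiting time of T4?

13

Timeline: | T2 0-15 | T4 15-27 | T3 27-38 | T1 38-56 |
Completion: T1=56  T2=15  T3=38  T4=27
Waiting(T4) = turnaround − burst = 25 − 12 = 13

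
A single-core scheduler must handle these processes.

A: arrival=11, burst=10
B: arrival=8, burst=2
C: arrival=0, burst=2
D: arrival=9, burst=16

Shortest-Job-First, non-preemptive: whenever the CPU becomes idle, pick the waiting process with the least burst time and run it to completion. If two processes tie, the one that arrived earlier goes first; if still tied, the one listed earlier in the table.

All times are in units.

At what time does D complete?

26

Gantt: | C 0-2 | idle 2-8 | B 8-10 | D 10-26 | A 26-36 |
Completion: A=36  B=10  C=2  D=26
Turnaround (C−A): A=25  B=2  C=2  D=17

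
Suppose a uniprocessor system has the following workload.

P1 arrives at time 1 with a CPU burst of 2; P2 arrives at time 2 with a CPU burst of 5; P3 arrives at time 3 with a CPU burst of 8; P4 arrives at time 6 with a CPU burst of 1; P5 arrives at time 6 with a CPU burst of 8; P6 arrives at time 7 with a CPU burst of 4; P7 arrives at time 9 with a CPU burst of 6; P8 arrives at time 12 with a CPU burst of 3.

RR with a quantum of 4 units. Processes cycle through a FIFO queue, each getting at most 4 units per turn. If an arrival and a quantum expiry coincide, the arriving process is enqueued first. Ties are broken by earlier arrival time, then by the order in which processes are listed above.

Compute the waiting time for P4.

Schedule: | idle 0-1 | P1 1-3 | P2 3-7 | P3 7-11 | P4 11-12 | P5 12-16 | P6 16-20 | P2 20-21 | P7 21-25 | P3 25-29 | P8 29-32 | P5 32-36 | P7 36-38 |
Completion: P1=3  P2=21  P3=29  P4=12  P5=36  P6=20  P7=38  P8=32
Turnaround (C−A): P1=2  P2=19  P3=26  P4=6  P5=30  P6=13  P7=29  P8=20
Waiting(P4) = turnaround − burst = 6 − 1 = 5

5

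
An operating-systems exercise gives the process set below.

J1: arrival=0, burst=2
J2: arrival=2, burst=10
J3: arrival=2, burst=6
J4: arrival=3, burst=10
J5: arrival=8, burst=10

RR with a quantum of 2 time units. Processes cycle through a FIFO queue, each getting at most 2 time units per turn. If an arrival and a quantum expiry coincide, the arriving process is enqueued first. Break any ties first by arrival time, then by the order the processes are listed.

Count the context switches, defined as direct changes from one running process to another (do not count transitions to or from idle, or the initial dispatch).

Gantt: | J1 0-2 | J2 2-4 | J3 4-6 | J4 6-8 | J2 8-10 | J3 10-12 | J5 12-14 | J4 14-16 | J2 16-18 | J3 18-20 | J5 20-22 | J4 22-24 | J2 24-26 | J5 26-28 | J4 28-30 | J2 30-32 | J5 32-34 | J4 34-36 | J5 36-38 |
Completion: J1=2  J2=32  J3=20  J4=36  J5=38

18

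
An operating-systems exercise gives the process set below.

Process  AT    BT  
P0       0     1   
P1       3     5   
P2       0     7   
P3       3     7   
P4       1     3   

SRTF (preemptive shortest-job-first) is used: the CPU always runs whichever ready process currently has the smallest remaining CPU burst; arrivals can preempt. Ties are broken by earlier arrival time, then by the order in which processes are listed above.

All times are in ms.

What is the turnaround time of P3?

Gantt: | P0 0-1 | P4 1-4 | P1 4-9 | P2 9-16 | P3 16-23 |
Completion: P0=1  P1=9  P2=16  P3=23  P4=4
Turnaround(P3) = completion − arrival = 23 − 3 = 20

20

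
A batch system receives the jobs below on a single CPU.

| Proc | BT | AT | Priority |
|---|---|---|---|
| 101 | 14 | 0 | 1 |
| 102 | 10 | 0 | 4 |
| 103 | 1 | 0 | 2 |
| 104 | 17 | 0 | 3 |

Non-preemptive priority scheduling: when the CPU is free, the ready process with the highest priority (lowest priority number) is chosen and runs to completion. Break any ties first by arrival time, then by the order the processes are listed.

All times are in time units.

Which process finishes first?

101

Gantt: | 101 0-14 | 103 14-15 | 104 15-32 | 102 32-42 |
Completion: 101=14  102=42  103=15  104=32
Turnaround (C−A): 101=14  102=42  103=15  104=32
Finish order: 101 → 103 → 104 → 102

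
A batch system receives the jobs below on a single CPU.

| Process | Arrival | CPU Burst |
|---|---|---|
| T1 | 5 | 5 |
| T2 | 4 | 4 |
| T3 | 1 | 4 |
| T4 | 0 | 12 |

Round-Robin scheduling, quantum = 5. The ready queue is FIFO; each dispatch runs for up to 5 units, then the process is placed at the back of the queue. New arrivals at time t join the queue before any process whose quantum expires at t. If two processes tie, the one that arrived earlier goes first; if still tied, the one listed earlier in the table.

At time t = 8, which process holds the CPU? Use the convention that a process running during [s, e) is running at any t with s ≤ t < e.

T3

Schedule: | T4 0-5 | T3 5-9 | T2 9-13 | T1 13-18 | T4 18-25 |
Completion: T1=18  T2=13  T3=9  T4=25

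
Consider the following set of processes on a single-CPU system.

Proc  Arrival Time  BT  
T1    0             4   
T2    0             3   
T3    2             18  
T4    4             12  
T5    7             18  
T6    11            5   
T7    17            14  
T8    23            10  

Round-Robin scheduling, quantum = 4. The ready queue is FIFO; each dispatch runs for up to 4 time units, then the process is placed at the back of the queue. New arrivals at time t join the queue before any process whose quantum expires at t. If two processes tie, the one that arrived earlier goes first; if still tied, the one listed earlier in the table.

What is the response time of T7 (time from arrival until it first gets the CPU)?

14

Schedule: | T1 0-4 | T2 4-7 | T3 7-11 | T4 11-15 | T5 15-19 | T6 19-23 | T3 23-27 | T4 27-31 | T7 31-35 | T5 35-39 | T8 39-43 | T6 43-44 | T3 44-48 | T4 48-52 | T7 52-56 | T5 56-60 | T8 60-64 | T3 64-68 | T7 68-72 | T5 72-76 | T8 76-78 | T3 78-80 | T7 80-82 | T5 82-84 |
Completion: T1=4  T2=7  T3=80  T4=52  T5=84  T6=44  T7=82  T8=78
Response(T7) = first start − arrival = 31 − 17 = 14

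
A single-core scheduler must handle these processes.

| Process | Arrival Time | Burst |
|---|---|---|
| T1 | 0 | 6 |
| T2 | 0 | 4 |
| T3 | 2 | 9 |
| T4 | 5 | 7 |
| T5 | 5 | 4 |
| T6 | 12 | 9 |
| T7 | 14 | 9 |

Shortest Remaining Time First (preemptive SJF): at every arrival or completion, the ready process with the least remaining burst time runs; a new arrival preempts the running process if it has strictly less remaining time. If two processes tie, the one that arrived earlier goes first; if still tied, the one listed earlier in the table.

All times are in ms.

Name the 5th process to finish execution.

Gantt: | T2 0-4 | T1 4-5 | T5 5-9 | T1 9-14 | T4 14-21 | T3 21-30 | T6 30-39 | T7 39-48 |
Completion: T1=14  T2=4  T3=30  T4=21  T5=9  T6=39  T7=48
Turnaround (C−A): T1=14  T2=4  T3=28  T4=16  T5=4  T6=27  T7=34
Finish order: T2 → T5 → T1 → T4 → T3 → T6 → T7

T3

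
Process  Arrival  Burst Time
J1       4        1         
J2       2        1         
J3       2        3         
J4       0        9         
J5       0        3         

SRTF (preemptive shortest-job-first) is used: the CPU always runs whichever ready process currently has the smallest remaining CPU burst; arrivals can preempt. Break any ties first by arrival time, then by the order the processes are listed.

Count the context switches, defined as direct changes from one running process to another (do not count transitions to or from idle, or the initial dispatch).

Timeline: | J5 0-3 | J2 3-4 | J1 4-5 | J3 5-8 | J4 8-17 |
Completion: J1=5  J2=4  J3=8  J4=17  J5=3
Turnaround (C−A): J1=1  J2=2  J3=6  J4=17  J5=3

4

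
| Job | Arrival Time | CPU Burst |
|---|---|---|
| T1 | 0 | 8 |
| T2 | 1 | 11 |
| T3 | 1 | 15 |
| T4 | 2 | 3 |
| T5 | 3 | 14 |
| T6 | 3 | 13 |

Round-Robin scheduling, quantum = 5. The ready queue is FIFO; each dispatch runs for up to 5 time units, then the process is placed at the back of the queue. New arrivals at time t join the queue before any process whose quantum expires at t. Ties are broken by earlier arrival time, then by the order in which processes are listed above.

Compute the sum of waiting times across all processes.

Timeline: | T1 0-5 | T2 5-10 | T3 10-15 | T4 15-18 | T5 18-23 | T6 23-28 | T1 28-31 | T2 31-36 | T3 36-41 | T5 41-46 | T6 46-51 | T2 51-52 | T3 52-57 | T5 57-61 | T6 61-64 |
Completion: T1=31  T2=52  T3=57  T4=18  T5=61  T6=64
Turnaround (C−A): T1=31  T2=51  T3=56  T4=16  T5=58  T6=61
Waiting = turnaround − burst: T1=23, T2=40, T3=41, T4=13, T5=44, T6=48
Total waiting = 23 + 40 + 41 + 13 + 44 + 48 = 209

209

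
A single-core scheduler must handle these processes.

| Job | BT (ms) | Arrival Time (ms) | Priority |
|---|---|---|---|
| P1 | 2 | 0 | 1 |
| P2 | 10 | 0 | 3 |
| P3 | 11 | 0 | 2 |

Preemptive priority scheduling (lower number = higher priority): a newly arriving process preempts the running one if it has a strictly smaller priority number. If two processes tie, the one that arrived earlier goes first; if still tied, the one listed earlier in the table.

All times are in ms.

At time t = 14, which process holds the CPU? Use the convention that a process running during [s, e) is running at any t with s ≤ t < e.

P2

Gantt: | P1 0-2 | P3 2-13 | P2 13-23 |
Completion: P1=2  P2=23  P3=13
Turnaround (C−A): P1=2  P2=23  P3=13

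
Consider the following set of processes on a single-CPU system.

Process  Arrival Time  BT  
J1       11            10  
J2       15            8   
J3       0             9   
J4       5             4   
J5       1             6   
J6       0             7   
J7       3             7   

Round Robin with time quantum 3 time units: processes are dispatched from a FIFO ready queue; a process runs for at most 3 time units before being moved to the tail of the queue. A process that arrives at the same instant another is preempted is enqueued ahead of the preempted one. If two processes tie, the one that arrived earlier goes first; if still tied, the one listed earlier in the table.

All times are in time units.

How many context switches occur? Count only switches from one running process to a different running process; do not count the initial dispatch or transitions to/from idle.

Gantt: | J3 0-3 | J6 3-6 | J5 6-9 | J7 9-12 | J3 12-15 | J4 15-18 | J6 18-21 | J5 21-24 | J1 24-27 | J7 27-30 | J2 30-33 | J3 33-36 | J4 36-37 | J6 37-38 | J1 38-41 | J7 41-42 | J2 42-45 | J1 45-48 | J2 48-50 | J1 50-51 |
Completion: J1=51  J2=50  J3=36  J4=37  J5=24  J6=38  J7=42
Turnaround (C−A): J1=40  J2=35  J3=36  J4=32  J5=23  J6=38  J7=39

19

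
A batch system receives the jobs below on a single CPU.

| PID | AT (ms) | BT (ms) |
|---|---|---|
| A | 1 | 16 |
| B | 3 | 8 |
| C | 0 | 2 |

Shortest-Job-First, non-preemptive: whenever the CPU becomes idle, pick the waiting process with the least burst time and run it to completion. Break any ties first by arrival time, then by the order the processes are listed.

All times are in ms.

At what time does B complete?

Timeline: | C 0-2 | A 2-18 | B 18-26 |
Completion: A=18  B=26  C=2

26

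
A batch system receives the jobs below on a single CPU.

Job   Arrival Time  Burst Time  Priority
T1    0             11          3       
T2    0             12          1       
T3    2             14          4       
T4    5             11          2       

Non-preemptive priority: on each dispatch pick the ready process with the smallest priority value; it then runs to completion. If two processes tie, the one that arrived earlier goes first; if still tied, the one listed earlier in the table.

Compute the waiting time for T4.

7

Gantt: | T2 0-12 | T4 12-23 | T1 23-34 | T3 34-48 |
Completion: T1=34  T2=12  T3=48  T4=23
Turnaround (C−A): T1=34  T2=12  T3=46  T4=18
Waiting(T4) = turnaround − burst = 18 − 11 = 7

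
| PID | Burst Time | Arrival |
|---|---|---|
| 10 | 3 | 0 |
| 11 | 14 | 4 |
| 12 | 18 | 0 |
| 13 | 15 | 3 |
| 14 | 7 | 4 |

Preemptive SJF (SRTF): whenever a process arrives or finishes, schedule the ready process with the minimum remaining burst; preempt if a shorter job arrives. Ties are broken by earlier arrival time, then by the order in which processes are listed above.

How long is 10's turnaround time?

Timeline: | 10 0-3 | 13 3-4 | 14 4-11 | 13 11-25 | 11 25-39 | 12 39-57 |
Completion: 10=3  11=39  12=57  13=25  14=11
Turnaround(10) = completion − arrival = 3 − 0 = 3

3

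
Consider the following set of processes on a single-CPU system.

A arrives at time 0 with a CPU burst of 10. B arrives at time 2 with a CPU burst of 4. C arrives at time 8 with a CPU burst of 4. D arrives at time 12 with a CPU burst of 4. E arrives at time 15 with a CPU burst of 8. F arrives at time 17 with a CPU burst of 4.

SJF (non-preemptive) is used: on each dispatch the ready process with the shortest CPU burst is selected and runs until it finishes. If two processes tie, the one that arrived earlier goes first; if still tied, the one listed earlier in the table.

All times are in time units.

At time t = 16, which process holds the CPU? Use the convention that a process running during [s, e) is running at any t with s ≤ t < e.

Gantt: | A 0-10 | B 10-14 | C 14-18 | D 18-22 | F 22-26 | E 26-34 |
Completion: A=10  B=14  C=18  D=22  E=34  F=26

C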